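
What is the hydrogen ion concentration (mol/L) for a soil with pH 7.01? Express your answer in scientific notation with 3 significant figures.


Step 1: [H+] = 10^(-pH)
Step 2: [H+] = 10^(-7.01)
Step 3: [H+] = 9.77e-08 mol/L

9.77e-08


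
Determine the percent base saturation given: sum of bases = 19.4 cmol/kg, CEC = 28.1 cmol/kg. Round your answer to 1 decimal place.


Step 1: BS = 100 * (sum of bases) / CEC
Step 2: BS = 100 * 19.4 / 28.1
Step 3: BS = 69.0%

69.0


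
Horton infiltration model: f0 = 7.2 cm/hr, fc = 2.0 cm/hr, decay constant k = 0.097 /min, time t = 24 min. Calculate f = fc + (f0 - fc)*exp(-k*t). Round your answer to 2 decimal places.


Step 1: f = fc + (f0 - fc) * exp(-k * t)
Step 2: exp(-0.097 * 24) = 0.097491
Step 3: f = 2.0 + (7.2 - 2.0) * 0.097491
Step 4: f = 2.0 + 5.2 * 0.097491
Step 5: f = 2.51 cm/hr

2.51


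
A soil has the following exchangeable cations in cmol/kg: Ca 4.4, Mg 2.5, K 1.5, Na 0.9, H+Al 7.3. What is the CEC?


Step 1: CEC = Ca + Mg + K + Na + (H+Al)
Step 2: CEC = 4.4 + 2.5 + 1.5 + 0.9 + 7.3
Step 3: CEC = 16.6 cmol/kg

16.6


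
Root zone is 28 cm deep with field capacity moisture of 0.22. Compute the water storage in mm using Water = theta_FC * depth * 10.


Step 1: Water (mm) = theta_FC * depth (cm) * 10
Step 2: Water = 0.22 * 28 * 10
Step 3: Water = 61.6 mm

61.6


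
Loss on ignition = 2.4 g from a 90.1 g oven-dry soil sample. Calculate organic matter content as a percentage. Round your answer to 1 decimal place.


Step 1: OM% = 100 * LOI / sample mass
Step 2: OM = 100 * 2.4 / 90.1
Step 3: OM = 2.7%

2.7


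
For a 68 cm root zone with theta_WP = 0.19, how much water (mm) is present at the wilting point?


Step 1: Water (mm) = theta_WP * depth * 10
Step 2: Water = 0.19 * 68 * 10
Step 3: Water = 129.2 mm

129.2


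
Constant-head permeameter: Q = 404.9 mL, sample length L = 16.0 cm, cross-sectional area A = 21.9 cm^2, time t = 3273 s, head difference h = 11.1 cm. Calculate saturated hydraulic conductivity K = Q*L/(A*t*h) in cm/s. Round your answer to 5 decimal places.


Step 1: K = Q * L / (A * t * h)
Step 2: Numerator = 404.9 * 16.0 = 6478.4
Step 3: Denominator = 21.9 * 3273 * 11.1 = 795633.57
Step 4: K = 6478.4 / 795633.57 = 0.00814 cm/s

0.00814


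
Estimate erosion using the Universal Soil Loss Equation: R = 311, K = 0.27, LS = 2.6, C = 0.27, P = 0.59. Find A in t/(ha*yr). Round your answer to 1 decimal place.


Step 1: A = R * K * LS * C * P
Step 2: R * K = 311 * 0.27 = 83.97
Step 3: (R*K) * LS = 83.97 * 2.6 = 218.322
Step 4: * C * P = 218.322 * 0.27 * 0.59 = 34.8
Step 5: A = 34.8 t/(ha*yr)

34.8


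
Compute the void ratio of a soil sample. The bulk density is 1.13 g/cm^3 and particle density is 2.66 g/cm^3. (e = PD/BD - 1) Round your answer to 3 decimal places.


Step 1: e = PD / BD - 1
Step 2: e = 2.66 / 1.13 - 1
Step 3: e = 2.35398 - 1
Step 4: e = 1.354

1.354


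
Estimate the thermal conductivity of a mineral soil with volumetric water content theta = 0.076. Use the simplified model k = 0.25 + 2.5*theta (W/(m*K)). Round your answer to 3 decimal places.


Step 1: k = 0.25 + 2.5 * theta
Step 2: k = 0.25 + 2.5 * 0.076
Step 3: k = 0.25 + 0.19
Step 4: k = 0.44 W/(m*K)

0.44


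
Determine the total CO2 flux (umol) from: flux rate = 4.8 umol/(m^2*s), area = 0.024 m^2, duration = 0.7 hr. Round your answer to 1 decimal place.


Step 1: Convert time to seconds: 0.7 hr * 3600 = 2520.0 s
Step 2: Total = flux * area * time_s
Step 3: Total = 4.8 * 0.024 * 2520.0
Step 4: Total = 290.3 umol

290.3


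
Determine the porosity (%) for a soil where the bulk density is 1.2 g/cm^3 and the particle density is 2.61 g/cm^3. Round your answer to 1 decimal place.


Step 1: Formula: n = 100 * (1 - BD / PD)
Step 2: n = 100 * (1 - 1.2 / 2.61)
Step 3: n = 100 * (1 - 0.45977)
Step 4: n = 54.0%

54.0


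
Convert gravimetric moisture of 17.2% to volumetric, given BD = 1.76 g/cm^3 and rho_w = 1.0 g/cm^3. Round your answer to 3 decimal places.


Step 1: theta = (w / 100) * BD / rho_w
Step 2: theta = (17.2 / 100) * 1.76 / 1.0
Step 3: theta = 0.172 * 1.76
Step 4: theta = 0.303

0.303


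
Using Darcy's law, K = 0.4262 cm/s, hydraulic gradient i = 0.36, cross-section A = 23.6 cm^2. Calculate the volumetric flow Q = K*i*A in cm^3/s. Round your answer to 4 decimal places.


Step 1: Apply Darcy's law: Q = K * i * A
Step 2: Q = 0.4262 * 0.36 * 23.6
Step 3: Q = 3.621 cm^3/s

3.621


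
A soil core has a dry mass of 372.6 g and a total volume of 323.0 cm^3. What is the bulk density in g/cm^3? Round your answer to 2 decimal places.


Step 1: Identify the formula: BD = dry mass / volume
Step 2: Substitute values: BD = 372.6 / 323.0
Step 3: BD = 1.15 g/cm^3

1.15


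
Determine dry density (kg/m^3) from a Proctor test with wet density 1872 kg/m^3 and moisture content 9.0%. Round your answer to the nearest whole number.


Step 1: Dry density = wet density / (1 + w/100)
Step 2: Dry density = 1872 / (1 + 9.0/100)
Step 3: Dry density = 1872 / 1.09
Step 4: Dry density = 1717 kg/m^3

1717


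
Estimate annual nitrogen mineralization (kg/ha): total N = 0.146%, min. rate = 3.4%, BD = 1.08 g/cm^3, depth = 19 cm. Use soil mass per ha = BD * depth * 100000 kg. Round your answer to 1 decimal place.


Step 1: Soil mass per ha = BD * depth * 100000 = 1.08 * 19 * 100000 = 2052000 kg
Step 2: Total N pool = soil mass * N%/100 = 2052000 * 0.146/100 = 2995.92 kg/ha
Step 3: N mineralized = N pool * rate%/100 = 2995.92 * 3.4/100 = 101.9 kg/ha/yr

101.9


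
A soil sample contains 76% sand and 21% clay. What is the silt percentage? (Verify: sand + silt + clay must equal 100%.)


Step 1: sand + silt + clay = 100%
Step 2: silt = 100 - sand - clay
Step 3: silt = 100 - 76 - 21
Step 4: silt = 3%

3


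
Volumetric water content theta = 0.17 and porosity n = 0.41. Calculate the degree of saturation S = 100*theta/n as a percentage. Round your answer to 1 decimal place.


Step 1: S = 100 * theta_v / n
Step 2: S = 100 * 0.17 / 0.41
Step 3: S = 41.5%

41.5


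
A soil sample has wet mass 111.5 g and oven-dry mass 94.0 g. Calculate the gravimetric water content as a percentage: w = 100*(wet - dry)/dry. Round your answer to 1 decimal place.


Step 1: Water mass = wet - dry = 111.5 - 94.0 = 17.5 g
Step 2: w = 100 * water mass / dry mass
Step 3: w = 100 * 17.5 / 94.0 = 18.6%

18.6


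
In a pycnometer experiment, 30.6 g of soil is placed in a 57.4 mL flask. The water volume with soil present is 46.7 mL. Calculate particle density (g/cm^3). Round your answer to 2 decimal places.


Step 1: Volume of solids = flask volume - water volume with soil
Step 2: V_solids = 57.4 - 46.7 = 10.7 mL
Step 3: Particle density = mass / V_solids = 30.6 / 10.7 = 2.86 g/cm^3

2.86


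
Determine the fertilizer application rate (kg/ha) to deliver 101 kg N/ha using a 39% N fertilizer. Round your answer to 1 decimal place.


Step 1: Fertilizer rate = target N / (N content / 100)
Step 2: Rate = 101 / (39 / 100)
Step 3: Rate = 101 / 0.39
Step 4: Rate = 259.0 kg/ha

259.0


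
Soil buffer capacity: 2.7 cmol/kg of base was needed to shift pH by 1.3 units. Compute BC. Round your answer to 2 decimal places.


Step 1: BC = change in base / change in pH
Step 2: BC = 2.7 / 1.3
Step 3: BC = 2.08 cmol/(kg*pH unit)

2.08


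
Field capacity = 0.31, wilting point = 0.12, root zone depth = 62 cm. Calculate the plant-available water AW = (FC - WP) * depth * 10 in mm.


Step 1: Available water = (FC - WP) * depth * 10
Step 2: AW = (0.31 - 0.12) * 62 * 10
Step 3: AW = 0.19 * 62 * 10
Step 4: AW = 117.8 mm

117.8


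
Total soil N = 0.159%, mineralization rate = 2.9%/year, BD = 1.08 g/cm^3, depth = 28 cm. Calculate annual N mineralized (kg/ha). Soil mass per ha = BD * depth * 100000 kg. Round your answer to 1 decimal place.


Step 1: Soil mass per ha = BD * depth * 100000 = 1.08 * 28 * 100000 = 3024000 kg
Step 2: Total N pool = soil mass * N%/100 = 3024000 * 0.159/100 = 4808.16 kg/ha
Step 3: N mineralized = N pool * rate%/100 = 4808.16 * 2.9/100 = 139.4 kg/ha/yr

139.4


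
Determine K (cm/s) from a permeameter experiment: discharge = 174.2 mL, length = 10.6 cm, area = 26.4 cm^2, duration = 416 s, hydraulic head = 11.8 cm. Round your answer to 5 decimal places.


Step 1: K = Q * L / (A * t * h)
Step 2: Numerator = 174.2 * 10.6 = 1846.52
Step 3: Denominator = 26.4 * 416 * 11.8 = 129592.32
Step 4: K = 1846.52 / 129592.32 = 0.01425 cm/s

0.01425


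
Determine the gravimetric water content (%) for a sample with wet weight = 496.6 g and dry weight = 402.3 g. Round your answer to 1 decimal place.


Step 1: Water mass = wet - dry = 496.6 - 402.3 = 94.3 g
Step 2: w = 100 * water mass / dry mass
Step 3: w = 100 * 94.3 / 402.3 = 23.4%

23.4


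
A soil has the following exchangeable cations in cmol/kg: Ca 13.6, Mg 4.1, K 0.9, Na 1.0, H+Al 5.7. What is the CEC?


Step 1: CEC = Ca + Mg + K + Na + (H+Al)
Step 2: CEC = 13.6 + 4.1 + 0.9 + 1.0 + 5.7
Step 3: CEC = 25.3 cmol/kg

25.3


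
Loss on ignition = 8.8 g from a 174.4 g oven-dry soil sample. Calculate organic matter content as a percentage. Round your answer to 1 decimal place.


Step 1: OM% = 100 * LOI / sample mass
Step 2: OM = 100 * 8.8 / 174.4
Step 3: OM = 5.0%

5.0


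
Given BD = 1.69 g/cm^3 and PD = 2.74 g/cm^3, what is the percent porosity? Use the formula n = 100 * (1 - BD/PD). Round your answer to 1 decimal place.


Step 1: Formula: n = 100 * (1 - BD / PD)
Step 2: n = 100 * (1 - 1.69 / 2.74)
Step 3: n = 100 * (1 - 0.61679)
Step 4: n = 38.3%

38.3


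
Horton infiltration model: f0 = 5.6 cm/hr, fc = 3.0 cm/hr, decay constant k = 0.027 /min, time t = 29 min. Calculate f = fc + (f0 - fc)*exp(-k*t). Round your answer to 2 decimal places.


Step 1: f = fc + (f0 - fc) * exp(-k * t)
Step 2: exp(-0.027 * 29) = 0.457033
Step 3: f = 3.0 + (5.6 - 3.0) * 0.457033
Step 4: f = 3.0 + 2.6 * 0.457033
Step 5: f = 4.19 cm/hr

4.19


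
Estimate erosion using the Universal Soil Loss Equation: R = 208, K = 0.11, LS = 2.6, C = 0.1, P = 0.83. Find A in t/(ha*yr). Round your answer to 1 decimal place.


Step 1: A = R * K * LS * C * P
Step 2: R * K = 208 * 0.11 = 22.88
Step 3: (R*K) * LS = 22.88 * 2.6 = 59.488
Step 4: * C * P = 59.488 * 0.1 * 0.83 = 4.9
Step 5: A = 4.9 t/(ha*yr)

4.9


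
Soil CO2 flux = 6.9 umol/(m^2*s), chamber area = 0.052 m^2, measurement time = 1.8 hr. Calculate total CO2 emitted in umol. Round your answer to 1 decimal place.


Step 1: Convert time to seconds: 1.8 hr * 3600 = 6480.0 s
Step 2: Total = flux * area * time_s
Step 3: Total = 6.9 * 0.052 * 6480.0
Step 4: Total = 2325.0 umol

2325.0


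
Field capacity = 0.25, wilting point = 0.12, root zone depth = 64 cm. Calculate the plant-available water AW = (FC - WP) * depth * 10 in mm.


Step 1: Available water = (FC - WP) * depth * 10
Step 2: AW = (0.25 - 0.12) * 64 * 10
Step 3: AW = 0.13 * 64 * 10
Step 4: AW = 83.2 mm

83.2


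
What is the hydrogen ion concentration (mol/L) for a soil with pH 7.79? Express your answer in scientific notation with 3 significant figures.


Step 1: [H+] = 10^(-pH)
Step 2: [H+] = 10^(-7.79)
Step 3: [H+] = 1.62e-08 mol/L

1.62e-08


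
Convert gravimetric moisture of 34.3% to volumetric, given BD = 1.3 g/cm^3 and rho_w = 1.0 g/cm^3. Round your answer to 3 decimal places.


Step 1: theta = (w / 100) * BD / rho_w
Step 2: theta = (34.3 / 100) * 1.3 / 1.0
Step 3: theta = 0.343 * 1.3
Step 4: theta = 0.446

0.446


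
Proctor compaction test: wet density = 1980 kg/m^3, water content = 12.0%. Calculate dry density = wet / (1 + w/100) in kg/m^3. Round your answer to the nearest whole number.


Step 1: Dry density = wet density / (1 + w/100)
Step 2: Dry density = 1980 / (1 + 12.0/100)
Step 3: Dry density = 1980 / 1.12
Step 4: Dry density = 1768 kg/m^3

1768


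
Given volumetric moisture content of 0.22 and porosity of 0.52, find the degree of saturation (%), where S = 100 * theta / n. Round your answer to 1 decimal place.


Step 1: S = 100 * theta_v / n
Step 2: S = 100 * 0.22 / 0.52
Step 3: S = 42.3%

42.3


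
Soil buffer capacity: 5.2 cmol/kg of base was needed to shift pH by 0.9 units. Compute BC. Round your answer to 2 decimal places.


Step 1: BC = change in base / change in pH
Step 2: BC = 5.2 / 0.9
Step 3: BC = 5.78 cmol/(kg*pH unit)

5.78


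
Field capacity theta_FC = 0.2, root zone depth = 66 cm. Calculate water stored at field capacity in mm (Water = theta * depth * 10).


Step 1: Water (mm) = theta_FC * depth (cm) * 10
Step 2: Water = 0.2 * 66 * 10
Step 3: Water = 132.0 mm

132.0


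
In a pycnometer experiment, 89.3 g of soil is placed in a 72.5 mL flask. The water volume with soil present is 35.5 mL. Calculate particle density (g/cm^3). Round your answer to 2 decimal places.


Step 1: Volume of solids = flask volume - water volume with soil
Step 2: V_solids = 72.5 - 35.5 = 37.0 mL
Step 3: Particle density = mass / V_solids = 89.3 / 37.0 = 2.41 g/cm^3

2.41


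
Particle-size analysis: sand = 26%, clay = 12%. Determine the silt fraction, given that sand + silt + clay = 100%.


Step 1: sand + silt + clay = 100%
Step 2: silt = 100 - sand - clay
Step 3: silt = 100 - 26 - 12
Step 4: silt = 62%

62


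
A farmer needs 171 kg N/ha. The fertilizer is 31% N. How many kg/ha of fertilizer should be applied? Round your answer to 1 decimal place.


Step 1: Fertilizer rate = target N / (N content / 100)
Step 2: Rate = 171 / (31 / 100)
Step 3: Rate = 171 / 0.31
Step 4: Rate = 551.6 kg/ha

551.6


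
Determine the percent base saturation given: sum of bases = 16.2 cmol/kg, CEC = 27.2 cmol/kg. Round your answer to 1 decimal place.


Step 1: BS = 100 * (sum of bases) / CEC
Step 2: BS = 100 * 16.2 / 27.2
Step 3: BS = 59.6%

59.6


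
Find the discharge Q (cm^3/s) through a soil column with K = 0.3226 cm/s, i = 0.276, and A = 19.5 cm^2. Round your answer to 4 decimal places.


Step 1: Apply Darcy's law: Q = K * i * A
Step 2: Q = 0.3226 * 0.276 * 19.5
Step 3: Q = 1.7362 cm^3/s

1.7362


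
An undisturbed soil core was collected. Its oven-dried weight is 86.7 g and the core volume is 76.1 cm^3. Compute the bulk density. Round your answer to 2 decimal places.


Step 1: Identify the formula: BD = dry mass / volume
Step 2: Substitute values: BD = 86.7 / 76.1
Step 3: BD = 1.14 g/cm^3

1.14


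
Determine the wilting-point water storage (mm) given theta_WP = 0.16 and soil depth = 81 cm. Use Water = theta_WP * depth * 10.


Step 1: Water (mm) = theta_WP * depth * 10
Step 2: Water = 0.16 * 81 * 10
Step 3: Water = 129.6 mm

129.6


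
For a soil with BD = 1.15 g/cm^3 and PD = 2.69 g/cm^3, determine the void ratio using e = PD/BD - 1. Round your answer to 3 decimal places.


Step 1: e = PD / BD - 1
Step 2: e = 2.69 / 1.15 - 1
Step 3: e = 2.33913 - 1
Step 4: e = 1.339

1.339


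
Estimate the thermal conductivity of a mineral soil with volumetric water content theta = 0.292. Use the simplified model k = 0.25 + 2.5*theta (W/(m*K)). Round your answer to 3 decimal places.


Step 1: k = 0.25 + 2.5 * theta
Step 2: k = 0.25 + 2.5 * 0.292
Step 3: k = 0.25 + 0.73
Step 4: k = 0.98 W/(m*K)

0.98


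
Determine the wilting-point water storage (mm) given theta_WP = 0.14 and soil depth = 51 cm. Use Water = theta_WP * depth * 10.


Step 1: Water (mm) = theta_WP * depth * 10
Step 2: Water = 0.14 * 51 * 10
Step 3: Water = 71.4 mm

71.4


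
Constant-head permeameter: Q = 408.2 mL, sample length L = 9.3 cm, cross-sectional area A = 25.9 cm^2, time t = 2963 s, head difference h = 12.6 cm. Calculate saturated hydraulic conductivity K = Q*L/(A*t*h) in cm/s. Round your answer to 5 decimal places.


Step 1: K = Q * L / (A * t * h)
Step 2: Numerator = 408.2 * 9.3 = 3796.26
Step 3: Denominator = 25.9 * 2963 * 12.6 = 966945.42
Step 4: K = 3796.26 / 966945.42 = 0.00393 cm/s

0.00393


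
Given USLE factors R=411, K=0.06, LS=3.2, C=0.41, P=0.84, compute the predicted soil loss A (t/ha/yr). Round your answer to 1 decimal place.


Step 1: A = R * K * LS * C * P
Step 2: R * K = 411 * 0.06 = 24.66
Step 3: (R*K) * LS = 24.66 * 3.2 = 78.912
Step 4: * C * P = 78.912 * 0.41 * 0.84 = 27.2
Step 5: A = 27.2 t/(ha*yr)

27.2


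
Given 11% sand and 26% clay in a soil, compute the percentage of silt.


Step 1: sand + silt + clay = 100%
Step 2: silt = 100 - sand - clay
Step 3: silt = 100 - 11 - 26
Step 4: silt = 63%

63


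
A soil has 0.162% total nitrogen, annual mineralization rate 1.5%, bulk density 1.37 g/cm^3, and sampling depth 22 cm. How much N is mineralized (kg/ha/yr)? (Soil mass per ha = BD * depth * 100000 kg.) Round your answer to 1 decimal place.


Step 1: Soil mass per ha = BD * depth * 100000 = 1.37 * 22 * 100000 = 3014000 kg
Step 2: Total N pool = soil mass * N%/100 = 3014000 * 0.162/100 = 4882.68 kg/ha
Step 3: N mineralized = N pool * rate%/100 = 4882.68 * 1.5/100 = 73.2 kg/ha/yr

73.2


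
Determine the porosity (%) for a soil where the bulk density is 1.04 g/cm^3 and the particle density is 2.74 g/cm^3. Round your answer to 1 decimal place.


Step 1: Formula: n = 100 * (1 - BD / PD)
Step 2: n = 100 * (1 - 1.04 / 2.74)
Step 3: n = 100 * (1 - 0.37956)
Step 4: n = 62.0%

62.0


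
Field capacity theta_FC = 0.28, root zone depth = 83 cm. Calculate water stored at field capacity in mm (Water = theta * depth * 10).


Step 1: Water (mm) = theta_FC * depth (cm) * 10
Step 2: Water = 0.28 * 83 * 10
Step 3: Water = 232.4 mm

232.4


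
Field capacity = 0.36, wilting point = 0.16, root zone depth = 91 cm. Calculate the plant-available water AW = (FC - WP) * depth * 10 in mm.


Step 1: Available water = (FC - WP) * depth * 10
Step 2: AW = (0.36 - 0.16) * 91 * 10
Step 3: AW = 0.2 * 91 * 10
Step 4: AW = 182.0 mm

182.0


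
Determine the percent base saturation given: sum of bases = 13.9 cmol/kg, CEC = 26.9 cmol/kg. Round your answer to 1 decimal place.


Step 1: BS = 100 * (sum of bases) / CEC
Step 2: BS = 100 * 13.9 / 26.9
Step 3: BS = 51.7%

51.7


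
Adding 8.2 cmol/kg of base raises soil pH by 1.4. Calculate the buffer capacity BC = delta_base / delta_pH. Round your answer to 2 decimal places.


Step 1: BC = change in base / change in pH
Step 2: BC = 8.2 / 1.4
Step 3: BC = 5.86 cmol/(kg*pH unit)

5.86


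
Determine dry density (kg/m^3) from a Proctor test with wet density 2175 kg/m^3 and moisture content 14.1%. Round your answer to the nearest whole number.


Step 1: Dry density = wet density / (1 + w/100)
Step 2: Dry density = 2175 / (1 + 14.1/100)
Step 3: Dry density = 2175 / 1.141
Step 4: Dry density = 1906 kg/m^3

1906


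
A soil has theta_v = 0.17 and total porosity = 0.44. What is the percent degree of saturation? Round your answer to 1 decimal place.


Step 1: S = 100 * theta_v / n
Step 2: S = 100 * 0.17 / 0.44
Step 3: S = 38.6%

38.6


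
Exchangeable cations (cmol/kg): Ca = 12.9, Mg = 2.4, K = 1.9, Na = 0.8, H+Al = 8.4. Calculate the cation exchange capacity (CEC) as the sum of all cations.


Step 1: CEC = Ca + Mg + K + Na + (H+Al)
Step 2: CEC = 12.9 + 2.4 + 1.9 + 0.8 + 8.4
Step 3: CEC = 26.4 cmol/kg

26.4


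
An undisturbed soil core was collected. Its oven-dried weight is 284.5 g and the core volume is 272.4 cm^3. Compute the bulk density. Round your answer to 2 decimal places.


Step 1: Identify the formula: BD = dry mass / volume
Step 2: Substitute values: BD = 284.5 / 272.4
Step 3: BD = 1.04 g/cm^3

1.04


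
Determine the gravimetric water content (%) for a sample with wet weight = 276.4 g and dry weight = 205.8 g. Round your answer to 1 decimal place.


Step 1: Water mass = wet - dry = 276.4 - 205.8 = 70.6 g
Step 2: w = 100 * water mass / dry mass
Step 3: w = 100 * 70.6 / 205.8 = 34.3%

34.3


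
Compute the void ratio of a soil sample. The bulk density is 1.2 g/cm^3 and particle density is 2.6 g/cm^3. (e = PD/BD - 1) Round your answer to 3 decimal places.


Step 1: e = PD / BD - 1
Step 2: e = 2.6 / 1.2 - 1
Step 3: e = 2.16667 - 1
Step 4: e = 1.167

1.167


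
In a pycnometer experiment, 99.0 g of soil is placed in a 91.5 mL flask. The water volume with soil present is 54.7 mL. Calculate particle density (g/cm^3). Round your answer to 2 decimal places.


Step 1: Volume of solids = flask volume - water volume with soil
Step 2: V_solids = 91.5 - 54.7 = 36.8 mL
Step 3: Particle density = mass / V_solids = 99.0 / 36.8 = 2.69 g/cm^3

2.69


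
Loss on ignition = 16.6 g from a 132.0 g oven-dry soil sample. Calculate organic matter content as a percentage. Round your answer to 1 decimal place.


Step 1: OM% = 100 * LOI / sample mass
Step 2: OM = 100 * 16.6 / 132.0
Step 3: OM = 12.6%

12.6


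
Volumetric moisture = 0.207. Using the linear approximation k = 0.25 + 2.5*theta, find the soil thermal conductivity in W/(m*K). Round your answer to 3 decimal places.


Step 1: k = 0.25 + 2.5 * theta
Step 2: k = 0.25 + 2.5 * 0.207
Step 3: k = 0.25 + 0.518
Step 4: k = 0.768 W/(m*K)

0.768


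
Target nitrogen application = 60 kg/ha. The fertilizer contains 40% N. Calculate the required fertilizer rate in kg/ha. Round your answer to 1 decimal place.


Step 1: Fertilizer rate = target N / (N content / 100)
Step 2: Rate = 60 / (40 / 100)
Step 3: Rate = 60 / 0.4
Step 4: Rate = 150.0 kg/ha

150.0


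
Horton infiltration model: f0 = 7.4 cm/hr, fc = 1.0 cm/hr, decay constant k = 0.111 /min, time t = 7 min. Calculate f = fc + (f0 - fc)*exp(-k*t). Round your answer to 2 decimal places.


Step 1: f = fc + (f0 - fc) * exp(-k * t)
Step 2: exp(-0.111 * 7) = 0.459783
Step 3: f = 1.0 + (7.4 - 1.0) * 0.459783
Step 4: f = 1.0 + 6.4 * 0.459783
Step 5: f = 3.94 cm/hr

3.94


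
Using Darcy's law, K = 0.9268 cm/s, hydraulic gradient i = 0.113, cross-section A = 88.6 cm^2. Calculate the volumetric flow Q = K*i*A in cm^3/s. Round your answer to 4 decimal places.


Step 1: Apply Darcy's law: Q = K * i * A
Step 2: Q = 0.9268 * 0.113 * 88.6
Step 3: Q = 9.2789 cm^3/s

9.2789


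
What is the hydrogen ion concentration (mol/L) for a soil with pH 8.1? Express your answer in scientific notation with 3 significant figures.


Step 1: [H+] = 10^(-pH)
Step 2: [H+] = 10^(-8.1)
Step 3: [H+] = 7.94e-09 mol/L

7.94e-09


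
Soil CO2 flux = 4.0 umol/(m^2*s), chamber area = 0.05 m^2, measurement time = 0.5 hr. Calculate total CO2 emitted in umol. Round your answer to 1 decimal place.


Step 1: Convert time to seconds: 0.5 hr * 3600 = 1800.0 s
Step 2: Total = flux * area * time_s
Step 3: Total = 4.0 * 0.05 * 1800.0
Step 4: Total = 360.0 umol

360.0


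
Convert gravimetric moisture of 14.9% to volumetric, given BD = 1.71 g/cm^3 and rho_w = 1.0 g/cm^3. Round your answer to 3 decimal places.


Step 1: theta = (w / 100) * BD / rho_w
Step 2: theta = (14.9 / 100) * 1.71 / 1.0
Step 3: theta = 0.149 * 1.71
Step 4: theta = 0.255

0.255


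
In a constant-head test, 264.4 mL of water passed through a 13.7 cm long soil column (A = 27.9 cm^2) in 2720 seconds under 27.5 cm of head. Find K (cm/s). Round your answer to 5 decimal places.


Step 1: K = Q * L / (A * t * h)
Step 2: Numerator = 264.4 * 13.7 = 3622.28
Step 3: Denominator = 27.9 * 2720 * 27.5 = 2086920.0
Step 4: K = 3622.28 / 2086920.0 = 0.00174 cm/s

0.00174


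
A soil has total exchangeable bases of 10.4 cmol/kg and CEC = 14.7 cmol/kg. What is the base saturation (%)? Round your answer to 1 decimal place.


Step 1: BS = 100 * (sum of bases) / CEC
Step 2: BS = 100 * 10.4 / 14.7
Step 3: BS = 70.7%

70.7


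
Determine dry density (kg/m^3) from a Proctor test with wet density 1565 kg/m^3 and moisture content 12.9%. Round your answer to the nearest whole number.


Step 1: Dry density = wet density / (1 + w/100)
Step 2: Dry density = 1565 / (1 + 12.9/100)
Step 3: Dry density = 1565 / 1.129
Step 4: Dry density = 1386 kg/m^3

1386


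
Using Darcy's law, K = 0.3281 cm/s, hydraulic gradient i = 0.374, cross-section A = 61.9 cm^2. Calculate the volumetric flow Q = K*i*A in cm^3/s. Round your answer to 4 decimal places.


Step 1: Apply Darcy's law: Q = K * i * A
Step 2: Q = 0.3281 * 0.374 * 61.9
Step 3: Q = 7.5957 cm^3/s

7.5957


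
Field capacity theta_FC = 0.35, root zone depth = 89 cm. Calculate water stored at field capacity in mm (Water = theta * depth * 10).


Step 1: Water (mm) = theta_FC * depth (cm) * 10
Step 2: Water = 0.35 * 89 * 10
Step 3: Water = 311.5 mm

311.5


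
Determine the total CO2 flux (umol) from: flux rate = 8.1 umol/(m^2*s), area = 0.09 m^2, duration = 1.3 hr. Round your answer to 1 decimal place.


Step 1: Convert time to seconds: 1.3 hr * 3600 = 4680.0 s
Step 2: Total = flux * area * time_s
Step 3: Total = 8.1 * 0.09 * 4680.0
Step 4: Total = 3411.7 umol

3411.7


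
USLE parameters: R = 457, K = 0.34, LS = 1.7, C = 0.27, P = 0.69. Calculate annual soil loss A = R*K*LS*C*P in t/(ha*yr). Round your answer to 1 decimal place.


Step 1: A = R * K * LS * C * P
Step 2: R * K = 457 * 0.34 = 155.38
Step 3: (R*K) * LS = 155.38 * 1.7 = 264.146
Step 4: * C * P = 264.146 * 0.27 * 0.69 = 49.2
Step 5: A = 49.2 t/(ha*yr)

49.2


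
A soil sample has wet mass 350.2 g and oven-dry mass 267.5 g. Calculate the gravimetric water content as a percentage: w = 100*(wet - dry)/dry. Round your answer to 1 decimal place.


Step 1: Water mass = wet - dry = 350.2 - 267.5 = 82.7 g
Step 2: w = 100 * water mass / dry mass
Step 3: w = 100 * 82.7 / 267.5 = 30.9%

30.9


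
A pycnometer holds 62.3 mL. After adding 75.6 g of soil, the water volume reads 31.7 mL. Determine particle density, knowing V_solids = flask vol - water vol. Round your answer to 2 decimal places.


Step 1: Volume of solids = flask volume - water volume with soil
Step 2: V_solids = 62.3 - 31.7 = 30.6 mL
Step 3: Particle density = mass / V_solids = 75.6 / 30.6 = 2.47 g/cm^3

2.47


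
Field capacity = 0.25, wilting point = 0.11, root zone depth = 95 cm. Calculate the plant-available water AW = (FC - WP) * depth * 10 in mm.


Step 1: Available water = (FC - WP) * depth * 10
Step 2: AW = (0.25 - 0.11) * 95 * 10
Step 3: AW = 0.14 * 95 * 10
Step 4: AW = 133.0 mm

133.0


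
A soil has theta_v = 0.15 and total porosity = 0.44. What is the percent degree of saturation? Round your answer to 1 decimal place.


Step 1: S = 100 * theta_v / n
Step 2: S = 100 * 0.15 / 0.44
Step 3: S = 34.1%

34.1


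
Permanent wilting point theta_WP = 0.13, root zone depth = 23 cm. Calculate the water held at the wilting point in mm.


Step 1: Water (mm) = theta_WP * depth * 10
Step 2: Water = 0.13 * 23 * 10
Step 3: Water = 29.9 mm

29.9


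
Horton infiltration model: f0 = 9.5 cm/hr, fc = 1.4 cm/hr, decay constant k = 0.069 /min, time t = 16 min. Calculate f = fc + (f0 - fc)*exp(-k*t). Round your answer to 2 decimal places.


Step 1: f = fc + (f0 - fc) * exp(-k * t)
Step 2: exp(-0.069 * 16) = 0.331542
Step 3: f = 1.4 + (9.5 - 1.4) * 0.331542
Step 4: f = 1.4 + 8.1 * 0.331542
Step 5: f = 4.09 cm/hr

4.09


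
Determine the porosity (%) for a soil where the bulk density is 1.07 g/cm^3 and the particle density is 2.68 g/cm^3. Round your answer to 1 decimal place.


Step 1: Formula: n = 100 * (1 - BD / PD)
Step 2: n = 100 * (1 - 1.07 / 2.68)
Step 3: n = 100 * (1 - 0.39925)
Step 4: n = 60.1%

60.1


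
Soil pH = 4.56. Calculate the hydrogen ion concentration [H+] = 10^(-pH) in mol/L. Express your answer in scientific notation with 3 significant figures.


Step 1: [H+] = 10^(-pH)
Step 2: [H+] = 10^(-4.56)
Step 3: [H+] = 2.75e-05 mol/L

2.75e-05


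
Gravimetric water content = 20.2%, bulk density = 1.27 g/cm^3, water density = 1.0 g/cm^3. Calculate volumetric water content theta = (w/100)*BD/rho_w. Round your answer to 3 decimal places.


Step 1: theta = (w / 100) * BD / rho_w
Step 2: theta = (20.2 / 100) * 1.27 / 1.0
Step 3: theta = 0.202 * 1.27
Step 4: theta = 0.257

0.257


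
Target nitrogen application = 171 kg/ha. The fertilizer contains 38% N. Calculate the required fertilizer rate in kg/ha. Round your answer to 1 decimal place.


Step 1: Fertilizer rate = target N / (N content / 100)
Step 2: Rate = 171 / (38 / 100)
Step 3: Rate = 171 / 0.38
Step 4: Rate = 450.0 kg/ha

450.0


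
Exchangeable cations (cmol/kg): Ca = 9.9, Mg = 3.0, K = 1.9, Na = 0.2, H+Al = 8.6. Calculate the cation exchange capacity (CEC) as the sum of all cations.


Step 1: CEC = Ca + Mg + K + Na + (H+Al)
Step 2: CEC = 9.9 + 3.0 + 1.9 + 0.2 + 8.6
Step 3: CEC = 23.6 cmol/kg

23.6


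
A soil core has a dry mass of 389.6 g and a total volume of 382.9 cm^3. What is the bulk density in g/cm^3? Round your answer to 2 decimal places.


Step 1: Identify the formula: BD = dry mass / volume
Step 2: Substitute values: BD = 389.6 / 382.9
Step 3: BD = 1.02 g/cm^3

1.02


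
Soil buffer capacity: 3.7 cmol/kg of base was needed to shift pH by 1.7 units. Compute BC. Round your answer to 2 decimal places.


Step 1: BC = change in base / change in pH
Step 2: BC = 3.7 / 1.7
Step 3: BC = 2.18 cmol/(kg*pH unit)

2.18


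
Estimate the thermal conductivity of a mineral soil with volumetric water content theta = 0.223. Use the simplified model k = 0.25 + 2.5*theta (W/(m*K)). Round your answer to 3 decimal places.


Step 1: k = 0.25 + 2.5 * theta
Step 2: k = 0.25 + 2.5 * 0.223
Step 3: k = 0.25 + 0.558
Step 4: k = 0.808 W/(m*K)

0.808


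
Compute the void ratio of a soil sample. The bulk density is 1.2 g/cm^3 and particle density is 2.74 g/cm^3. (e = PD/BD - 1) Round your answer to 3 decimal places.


Step 1: e = PD / BD - 1
Step 2: e = 2.74 / 1.2 - 1
Step 3: e = 2.28333 - 1
Step 4: e = 1.283

1.283


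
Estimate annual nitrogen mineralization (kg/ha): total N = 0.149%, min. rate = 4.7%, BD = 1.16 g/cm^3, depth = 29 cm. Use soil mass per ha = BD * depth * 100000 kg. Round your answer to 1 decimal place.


Step 1: Soil mass per ha = BD * depth * 100000 = 1.16 * 29 * 100000 = 3364000 kg
Step 2: Total N pool = soil mass * N%/100 = 3364000 * 0.149/100 = 5012.36 kg/ha
Step 3: N mineralized = N pool * rate%/100 = 5012.36 * 4.7/100 = 235.6 kg/ha/yr

235.6


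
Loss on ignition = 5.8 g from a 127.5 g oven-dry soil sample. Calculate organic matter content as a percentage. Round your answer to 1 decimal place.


Step 1: OM% = 100 * LOI / sample mass
Step 2: OM = 100 * 5.8 / 127.5
Step 3: OM = 4.5%

4.5


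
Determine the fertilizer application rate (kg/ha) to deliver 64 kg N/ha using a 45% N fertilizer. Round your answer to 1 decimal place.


Step 1: Fertilizer rate = target N / (N content / 100)
Step 2: Rate = 64 / (45 / 100)
Step 3: Rate = 64 / 0.45
Step 4: Rate = 142.2 kg/ha

142.2


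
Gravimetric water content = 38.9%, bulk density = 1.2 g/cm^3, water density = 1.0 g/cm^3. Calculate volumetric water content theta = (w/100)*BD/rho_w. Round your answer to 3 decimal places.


Step 1: theta = (w / 100) * BD / rho_w
Step 2: theta = (38.9 / 100) * 1.2 / 1.0
Step 3: theta = 0.389 * 1.2
Step 4: theta = 0.467

0.467


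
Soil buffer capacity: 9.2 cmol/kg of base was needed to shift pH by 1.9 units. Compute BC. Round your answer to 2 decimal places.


Step 1: BC = change in base / change in pH
Step 2: BC = 9.2 / 1.9
Step 3: BC = 4.84 cmol/(kg*pH unit)

4.84


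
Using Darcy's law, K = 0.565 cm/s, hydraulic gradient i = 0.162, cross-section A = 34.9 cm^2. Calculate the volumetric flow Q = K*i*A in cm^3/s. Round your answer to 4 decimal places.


Step 1: Apply Darcy's law: Q = K * i * A
Step 2: Q = 0.565 * 0.162 * 34.9
Step 3: Q = 3.1944 cm^3/s

3.1944


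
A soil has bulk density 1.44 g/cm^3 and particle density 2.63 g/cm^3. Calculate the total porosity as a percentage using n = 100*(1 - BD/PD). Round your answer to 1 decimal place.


Step 1: Formula: n = 100 * (1 - BD / PD)
Step 2: n = 100 * (1 - 1.44 / 2.63)
Step 3: n = 100 * (1 - 0.54753)
Step 4: n = 45.2%

45.2


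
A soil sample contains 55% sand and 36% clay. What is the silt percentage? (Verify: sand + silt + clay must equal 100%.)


Step 1: sand + silt + clay = 100%
Step 2: silt = 100 - sand - clay
Step 3: silt = 100 - 55 - 36
Step 4: silt = 9%

9


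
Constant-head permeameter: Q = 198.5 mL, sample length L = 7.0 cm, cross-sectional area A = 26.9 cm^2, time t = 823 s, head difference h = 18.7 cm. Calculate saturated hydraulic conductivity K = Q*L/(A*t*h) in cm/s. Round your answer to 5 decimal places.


Step 1: K = Q * L / (A * t * h)
Step 2: Numerator = 198.5 * 7.0 = 1389.5
Step 3: Denominator = 26.9 * 823 * 18.7 = 413993.69
Step 4: K = 1389.5 / 413993.69 = 0.00336 cm/s

0.00336


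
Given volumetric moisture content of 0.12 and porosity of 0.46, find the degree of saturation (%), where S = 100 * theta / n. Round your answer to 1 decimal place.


Step 1: S = 100 * theta_v / n
Step 2: S = 100 * 0.12 / 0.46
Step 3: S = 26.1%

26.1


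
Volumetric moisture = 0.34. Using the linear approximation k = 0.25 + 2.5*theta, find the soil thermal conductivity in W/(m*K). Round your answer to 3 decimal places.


Step 1: k = 0.25 + 2.5 * theta
Step 2: k = 0.25 + 2.5 * 0.34
Step 3: k = 0.25 + 0.85
Step 4: k = 1.1 W/(m*K)

1.1


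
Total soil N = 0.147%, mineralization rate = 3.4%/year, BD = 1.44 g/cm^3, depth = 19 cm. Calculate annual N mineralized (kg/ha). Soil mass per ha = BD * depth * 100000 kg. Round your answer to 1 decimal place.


Step 1: Soil mass per ha = BD * depth * 100000 = 1.44 * 19 * 100000 = 2736000 kg
Step 2: Total N pool = soil mass * N%/100 = 2736000 * 0.147/100 = 4021.92 kg/ha
Step 3: N mineralized = N pool * rate%/100 = 4021.92 * 3.4/100 = 136.7 kg/ha/yr

136.7


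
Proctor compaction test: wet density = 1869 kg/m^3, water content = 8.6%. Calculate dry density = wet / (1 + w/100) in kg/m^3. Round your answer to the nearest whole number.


Step 1: Dry density = wet density / (1 + w/100)
Step 2: Dry density = 1869 / (1 + 8.6/100)
Step 3: Dry density = 1869 / 1.086
Step 4: Dry density = 1721 kg/m^3

1721


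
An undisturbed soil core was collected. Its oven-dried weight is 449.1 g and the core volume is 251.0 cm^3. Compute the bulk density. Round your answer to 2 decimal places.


Step 1: Identify the formula: BD = dry mass / volume
Step 2: Substitute values: BD = 449.1 / 251.0
Step 3: BD = 1.79 g/cm^3

1.79


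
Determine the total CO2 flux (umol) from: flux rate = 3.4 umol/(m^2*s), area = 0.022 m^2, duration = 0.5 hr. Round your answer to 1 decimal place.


Step 1: Convert time to seconds: 0.5 hr * 3600 = 1800.0 s
Step 2: Total = flux * area * time_s
Step 3: Total = 3.4 * 0.022 * 1800.0
Step 4: Total = 134.6 umol

134.6


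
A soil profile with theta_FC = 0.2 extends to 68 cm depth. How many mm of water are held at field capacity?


Step 1: Water (mm) = theta_FC * depth (cm) * 10
Step 2: Water = 0.2 * 68 * 10
Step 3: Water = 136.0 mm

136.0


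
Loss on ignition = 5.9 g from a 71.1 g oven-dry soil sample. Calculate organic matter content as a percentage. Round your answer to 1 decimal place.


Step 1: OM% = 100 * LOI / sample mass
Step 2: OM = 100 * 5.9 / 71.1
Step 3: OM = 8.3%

8.3


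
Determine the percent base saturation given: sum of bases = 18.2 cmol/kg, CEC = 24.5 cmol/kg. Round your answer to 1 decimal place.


Step 1: BS = 100 * (sum of bases) / CEC
Step 2: BS = 100 * 18.2 / 24.5
Step 3: BS = 74.3%

74.3


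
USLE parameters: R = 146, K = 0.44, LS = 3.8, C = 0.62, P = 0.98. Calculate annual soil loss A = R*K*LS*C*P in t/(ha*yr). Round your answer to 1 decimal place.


Step 1: A = R * K * LS * C * P
Step 2: R * K = 146 * 0.44 = 64.24
Step 3: (R*K) * LS = 64.24 * 3.8 = 244.112
Step 4: * C * P = 244.112 * 0.62 * 0.98 = 148.3
Step 5: A = 148.3 t/(ha*yr)

148.3


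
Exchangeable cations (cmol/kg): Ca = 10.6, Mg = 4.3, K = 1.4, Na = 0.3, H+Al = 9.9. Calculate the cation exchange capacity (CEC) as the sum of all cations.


Step 1: CEC = Ca + Mg + K + Na + (H+Al)
Step 2: CEC = 10.6 + 4.3 + 1.4 + 0.3 + 9.9
Step 3: CEC = 26.5 cmol/kg

26.5


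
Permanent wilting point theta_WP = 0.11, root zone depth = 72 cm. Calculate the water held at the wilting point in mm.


Step 1: Water (mm) = theta_WP * depth * 10
Step 2: Water = 0.11 * 72 * 10
Step 3: Water = 79.2 mm

79.2


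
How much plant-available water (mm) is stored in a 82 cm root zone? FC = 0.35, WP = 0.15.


Step 1: Available water = (FC - WP) * depth * 10
Step 2: AW = (0.35 - 0.15) * 82 * 10
Step 3: AW = 0.2 * 82 * 10
Step 4: AW = 164.0 mm

164.0


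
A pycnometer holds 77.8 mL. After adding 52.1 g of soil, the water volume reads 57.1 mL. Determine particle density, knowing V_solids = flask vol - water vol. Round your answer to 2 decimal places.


Step 1: Volume of solids = flask volume - water volume with soil
Step 2: V_solids = 77.8 - 57.1 = 20.7 mL
Step 3: Particle density = mass / V_solids = 52.1 / 20.7 = 2.52 g/cm^3

2.52


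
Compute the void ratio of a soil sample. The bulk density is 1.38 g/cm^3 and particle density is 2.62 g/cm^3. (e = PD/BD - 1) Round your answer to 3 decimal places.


Step 1: e = PD / BD - 1
Step 2: e = 2.62 / 1.38 - 1
Step 3: e = 1.89855 - 1
Step 4: e = 0.899

0.899


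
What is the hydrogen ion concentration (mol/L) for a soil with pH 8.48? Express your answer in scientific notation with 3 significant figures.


Step 1: [H+] = 10^(-pH)
Step 2: [H+] = 10^(-8.48)
Step 3: [H+] = 3.31e-09 mol/L

3.31e-09


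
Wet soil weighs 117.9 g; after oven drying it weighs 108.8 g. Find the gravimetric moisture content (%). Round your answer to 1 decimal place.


Step 1: Water mass = wet - dry = 117.9 - 108.8 = 9.1 g
Step 2: w = 100 * water mass / dry mass
Step 3: w = 100 * 9.1 / 108.8 = 8.4%

8.4


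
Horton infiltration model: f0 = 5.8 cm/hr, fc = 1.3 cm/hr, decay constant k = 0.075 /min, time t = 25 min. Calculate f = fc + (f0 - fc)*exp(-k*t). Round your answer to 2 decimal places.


Step 1: f = fc + (f0 - fc) * exp(-k * t)
Step 2: exp(-0.075 * 25) = 0.153355
Step 3: f = 1.3 + (5.8 - 1.3) * 0.153355
Step 4: f = 1.3 + 4.5 * 0.153355
Step 5: f = 1.99 cm/hr

1.99


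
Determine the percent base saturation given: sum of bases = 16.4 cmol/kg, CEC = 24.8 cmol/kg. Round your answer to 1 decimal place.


Step 1: BS = 100 * (sum of bases) / CEC
Step 2: BS = 100 * 16.4 / 24.8
Step 3: BS = 66.1%

66.1


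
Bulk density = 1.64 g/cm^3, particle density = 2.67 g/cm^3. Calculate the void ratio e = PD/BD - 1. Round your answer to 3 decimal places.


Step 1: e = PD / BD - 1
Step 2: e = 2.67 / 1.64 - 1
Step 3: e = 1.62805 - 1
Step 4: e = 0.628

0.628


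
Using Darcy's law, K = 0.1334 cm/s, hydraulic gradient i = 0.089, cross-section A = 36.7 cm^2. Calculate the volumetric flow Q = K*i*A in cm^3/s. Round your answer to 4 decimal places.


Step 1: Apply Darcy's law: Q = K * i * A
Step 2: Q = 0.1334 * 0.089 * 36.7
Step 3: Q = 0.4357 cm^3/s

0.4357


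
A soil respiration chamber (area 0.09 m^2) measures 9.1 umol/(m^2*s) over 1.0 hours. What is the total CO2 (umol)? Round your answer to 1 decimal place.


Step 1: Convert time to seconds: 1.0 hr * 3600 = 3600.0 s
Step 2: Total = flux * area * time_s
Step 3: Total = 9.1 * 0.09 * 3600.0
Step 4: Total = 2948.4 umol

2948.4


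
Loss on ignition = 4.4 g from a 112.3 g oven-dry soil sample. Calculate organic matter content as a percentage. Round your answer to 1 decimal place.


Step 1: OM% = 100 * LOI / sample mass
Step 2: OM = 100 * 4.4 / 112.3
Step 3: OM = 3.9%

3.9


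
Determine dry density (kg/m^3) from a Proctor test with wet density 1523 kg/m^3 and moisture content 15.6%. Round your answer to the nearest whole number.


Step 1: Dry density = wet density / (1 + w/100)
Step 2: Dry density = 1523 / (1 + 15.6/100)
Step 3: Dry density = 1523 / 1.156
Step 4: Dry density = 1317 kg/m^3

1317


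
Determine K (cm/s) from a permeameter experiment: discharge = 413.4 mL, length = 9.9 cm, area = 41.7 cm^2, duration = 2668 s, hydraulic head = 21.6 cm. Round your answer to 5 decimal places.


Step 1: K = Q * L / (A * t * h)
Step 2: Numerator = 413.4 * 9.9 = 4092.66
Step 3: Denominator = 41.7 * 2668 * 21.6 = 2403120.96
Step 4: K = 4092.66 / 2403120.96 = 0.0017 cm/s

0.0017
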